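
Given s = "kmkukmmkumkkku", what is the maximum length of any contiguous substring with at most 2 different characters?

4

[k] 1 distinct, len 1
[k, m] 2 distinct, len 2
[k, m, k] 2 distinct, len 3
[k, u] 2 distinct, len 2
[k, u, k] 2 distinct, len 3
[k, m] 2 distinct, len 2
[k, m, m] 2 distinct, len 3
[k, m, m, k] 2 distinct, len 4
[k, u] 2 distinct, len 2
[u, m] 2 distinct, len 2
[m, k] 2 distinct, len 2
[m, k, k] 2 distinct, len 3
[m, k, k, k] 2 distinct, len 4
[k, k, k, u] 2 distinct, len 4
Longest length with ≤2 distinct: 4.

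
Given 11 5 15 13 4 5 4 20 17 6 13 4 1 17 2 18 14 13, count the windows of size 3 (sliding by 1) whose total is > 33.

6

[11, 5, 15] → sum 31
[5, 15, 13] → sum 33
[15, 13, 4] → sum 32
[13, 4, 5] → sum 22
[4, 5, 4] → sum 13
[5, 4, 20] → sum 29
[4, 20, 17] → sum 41  > 33 ✓
[20, 17, 6] → sum 43  > 33 ✓
[17, 6, 13] → sum 36  > 33 ✓
[6, 13, 4] → sum 23
[13, 4, 1] → sum 18
[4, 1, 17] → sum 22
[1, 17, 2] → sum 20
[17, 2, 18] → sum 37  > 33 ✓
[2, 18, 14] → sum 34  > 33 ✓
[18, 14, 13] → sum 45  > 33 ✓
6 windows satisfy the condition.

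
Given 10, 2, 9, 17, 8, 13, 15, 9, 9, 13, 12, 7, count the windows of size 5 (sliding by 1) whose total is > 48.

7

[10, 2, 9, 17, 8] → sum 46
[2, 9, 17, 8, 13] → sum 49  > 48 ✓
[9, 17, 8, 13, 15] → sum 62  > 48 ✓
[17, 8, 13, 15, 9] → sum 62  > 48 ✓
[8, 13, 15, 9, 9] → sum 54  > 48 ✓
[13, 15, 9, 9, 13] → sum 59  > 48 ✓
[15, 9, 9, 13, 12] → sum 58  > 48 ✓
[9, 9, 13, 12, 7] → sum 50  > 48 ✓
7 windows satisfy the condition.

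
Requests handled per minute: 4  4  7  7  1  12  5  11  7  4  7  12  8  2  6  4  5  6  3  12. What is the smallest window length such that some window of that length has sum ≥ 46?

Extend right; whenever the sum reaches 46, record the length and shrink from the left:
add 4: running sum 4 < 46
add 4: running sum 8 < 46
add 7: running sum 15 < 46
add 7: running sum 22 < 46
add 1: running sum 23 < 46
add 12: running sum 35 < 46
add 5: running sum 40 < 46
end 7: [4, 7, 7, 1, 12, 5, 11] sum 47, len 7
end 8: [7, 7, 1, 12, 5, 11, 7] sum 50, len 7
end 9: [7, 1, 12, 5, 11, 7, 4] sum 47, len 7
end 10: [12, 5, 11, 7, 4, 7] sum 46, len 6
end 11: [5, 11, 7, 4, 7, 12] sum 46, len 6
end 12: [11, 7, 4, 7, 12, 8] sum 49, len 6
end 13: [11, 7, 4, 7, 12, 8, 2] sum 51, len 7
end 14: [7, 4, 7, 12, 8, 2, 6] sum 46, len 7
end 15: [7, 4, 7, 12, 8, 2, 6, 4] sum 50, len 8
end 16: [4, 7, 12, 8, 2, 6, 4, 5] sum 48, len 8
end 17: [7, 12, 8, 2, 6, 4, 5, 6] sum 50, len 8
end 18: [12, 8, 2, 6, 4, 5, 6, 3] sum 46, len 8
end 19: [8, 2, 6, 4, 5, 6, 3, 12] sum 46, len 8
Shortest qualifying length: 6.

6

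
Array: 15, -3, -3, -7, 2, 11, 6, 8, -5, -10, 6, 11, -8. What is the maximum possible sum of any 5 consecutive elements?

[15, -3, -3, -7, 2] → sum 4
[-3, -3, -7, 2, 11] → sum 0
[-3, -7, 2, 11, 6] → sum 9
[-7, 2, 11, 6, 8] → sum 20
[2, 11, 6, 8, -5] → sum 22
[11, 6, 8, -5, -10] → sum 10
[6, 8, -5, -10, 6] → sum 5
[8, -5, -10, 6, 11] → sum 10
[-5, -10, 6, 11, -8] → sum -6
Maximum of these is 22.

22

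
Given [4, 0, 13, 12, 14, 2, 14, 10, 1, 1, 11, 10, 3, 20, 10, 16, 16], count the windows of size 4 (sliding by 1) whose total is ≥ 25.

(4, 0, 13, 12) → sum 29  ≥ 25 ✓
(0, 13, 12, 14) → sum 39  ≥ 25 ✓
(13, 12, 14, 2) → sum 41  ≥ 25 ✓
(12, 14, 2, 14) → sum 42  ≥ 25 ✓
(14, 2, 14, 10) → sum 40  ≥ 25 ✓
(2, 14, 10, 1) → sum 27  ≥ 25 ✓
(14, 10, 1, 1) → sum 26  ≥ 25 ✓
(10, 1, 1, 11) → sum 23
(1, 1, 11, 10) → sum 23
(1, 11, 10, 3) → sum 25  ≥ 25 ✓
(11, 10, 3, 20) → sum 44  ≥ 25 ✓
(10, 3, 20, 10) → sum 43  ≥ 25 ✓
(3, 20, 10, 16) → sum 49  ≥ 25 ✓
(20, 10, 16, 16) → sum 62  ≥ 25 ✓
12 windows satisfy the condition.

12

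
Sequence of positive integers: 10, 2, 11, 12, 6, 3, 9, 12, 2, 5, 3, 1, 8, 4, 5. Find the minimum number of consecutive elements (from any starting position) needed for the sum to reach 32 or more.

4

add 10: running sum 10 < 32
add 2: running sum 12 < 32
add 11: running sum 23 < 32
end 3: [10, 2, 11, 12] sum 35, len 4
end 4: [10, 2, 11, 12, 6] sum 41, len 5
end 5: [11, 12, 6, 3] sum 32, len 4
end 6: [11, 12, 6, 3, 9] sum 41, len 5
end 7: [12, 6, 3, 9, 12] sum 42, len 5
end 8: [6, 3, 9, 12, 2] sum 32, len 5
end 9: [6, 3, 9, 12, 2, 5] sum 37, len 6
end 10: [3, 9, 12, 2, 5, 3] sum 34, len 6
end 11: [9, 12, 2, 5, 3, 1] sum 32, len 6
end 12: [9, 12, 2, 5, 3, 1, 8] sum 40, len 7
end 13: [12, 2, 5, 3, 1, 8, 4] sum 35, len 7
end 14: [12, 2, 5, 3, 1, 8, 4, 5] sum 40, len 8
Shortest qualifying length: 4.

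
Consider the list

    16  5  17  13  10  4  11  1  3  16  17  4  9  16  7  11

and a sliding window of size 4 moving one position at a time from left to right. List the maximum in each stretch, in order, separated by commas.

Sliding a size-4 window across the 16 values:
(16, 5, 17, 13) → max 17
(5, 17, 13, 10) → max 17
(17, 13, 10, 4) → max 17
(13, 10, 4, 11) → max 13
(10, 4, 11, 1) → max 11
(4, 11, 1, 3) → max 11
(11, 1, 3, 16) → max 16
(1, 3, 16, 17) → max 17
(3, 16, 17, 4) → max 17
(16, 17, 4, 9) → max 17
(17, 4, 9, 16) → max 17
(4, 9, 16, 7) → max 16
(9, 16, 7, 11) → max 16

17, 17, 17, 13, 11, 11, 16, 17, 17, 17, 17, 16, 16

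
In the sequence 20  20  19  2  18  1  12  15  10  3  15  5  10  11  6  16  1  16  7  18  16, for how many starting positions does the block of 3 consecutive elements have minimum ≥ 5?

8

[20, 20, 19] → min 19  ≥ 5 ✓
[20, 19, 2] → min 2
[19, 2, 18] → min 2
[2, 18, 1] → min 1
[18, 1, 12] → min 1
[1, 12, 15] → min 1
[12, 15, 10] → min 10  ≥ 5 ✓
[15, 10, 3] → min 3
[10, 3, 15] → min 3
[3, 15, 5] → min 3
[15, 5, 10] → min 5  ≥ 5 ✓
[5, 10, 11] → min 5  ≥ 5 ✓
[10, 11, 6] → min 6  ≥ 5 ✓
[11, 6, 16] → min 6  ≥ 5 ✓
[6, 16, 1] → min 1
[16, 1, 16] → min 1
[1, 16, 7] → min 1
[16, 7, 18] → min 7  ≥ 5 ✓
[7, 18, 16] → min 7  ≥ 5 ✓
8 windows satisfy the condition.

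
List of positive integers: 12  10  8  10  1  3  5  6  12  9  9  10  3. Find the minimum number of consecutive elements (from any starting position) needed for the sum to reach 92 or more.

Extend right; whenever the sum reaches 92, record the length and shrink from the left:
add 12: running sum 12 < 92
add 10: running sum 22 < 92
add 8: running sum 30 < 92
add 10: running sum 40 < 92
add 1: running sum 41 < 92
add 3: running sum 44 < 92
add 5: running sum 49 < 92
add 6: running sum 55 < 92
add 12: running sum 67 < 92
add 9: running sum 76 < 92
add 9: running sum 85 < 92
add 10: shortest ending here [12, 10, 8, 10, 1, 3, 5, 6, 12, 9, 9, 10] sum 95, len 12
add 3: shortest ending here [12, 10, 8, 10, 1, 3, 5, 6, 12, 9, 9, 10, 3] sum 98, len 13
Shortest qualifying length: 12.

12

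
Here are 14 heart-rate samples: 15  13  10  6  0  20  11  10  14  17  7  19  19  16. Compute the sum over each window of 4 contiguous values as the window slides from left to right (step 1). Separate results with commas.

[15, 13, 10, 6] → sum 44
[13, 10, 6, 0] → sum 29
[10, 6, 0, 20] → sum 36
[6, 0, 20, 11] → sum 37
[0, 20, 11, 10] → sum 41
[20, 11, 10, 14] → sum 55
[11, 10, 14, 17] → sum 52
[10, 14, 17, 7] → sum 48
[14, 17, 7, 19] → sum 57
[17, 7, 19, 19] → sum 62
[7, 19, 19, 16] → sum 61

44, 29, 36, 37, 41, 55, 52, 48, 57, 62, 61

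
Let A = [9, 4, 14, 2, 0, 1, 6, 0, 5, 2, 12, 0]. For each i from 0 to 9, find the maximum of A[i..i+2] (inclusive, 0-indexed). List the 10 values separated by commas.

Sliding a size-3 window across the 12 values:
[9, 4, 14] → max 14
[4, 14, 2] → max 14
[14, 2, 0] → max 14
[2, 0, 1] → max 2
[0, 1, 6] → max 6
[1, 6, 0] → max 6
[6, 0, 5] → max 6
[0, 5, 2] → max 5
[5, 2, 12] → max 12
[2, 12, 0] → max 12

14, 14, 14, 2, 6, 6, 6, 5, 12, 12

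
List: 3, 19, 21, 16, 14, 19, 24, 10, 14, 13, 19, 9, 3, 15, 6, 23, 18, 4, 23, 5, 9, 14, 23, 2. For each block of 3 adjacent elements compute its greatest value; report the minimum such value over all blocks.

14

(3, 19, 21) → max 21
(19, 21, 16) → max 21
(21, 16, 14) → max 21
(16, 14, 19) → max 19
(14, 19, 24) → max 24
(19, 24, 10) → max 24
(24, 10, 14) → max 24
(10, 14, 13) → max 14
(14, 13, 19) → max 19
(13, 19, 9) → max 19
(19, 9, 3) → max 19
(9, 3, 15) → max 15
(3, 15, 6) → max 15
(15, 6, 23) → max 23
(6, 23, 18) → max 23
(23, 18, 4) → max 23
(18, 4, 23) → max 23
(4, 23, 5) → max 23
(23, 5, 9) → max 23
(5, 9, 14) → max 14
(9, 14, 23) → max 23
(14, 23, 2) → max 23
Minimum of these is 14.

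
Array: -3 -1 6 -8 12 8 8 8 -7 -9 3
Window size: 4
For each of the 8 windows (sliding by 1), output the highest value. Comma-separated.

Sliding a size-4 window across the 11 values:
(-3, -1, 6, -8) → max 6
(-1, 6, -8, 12) → max 12
(6, -8, 12, 8) → max 12
(-8, 12, 8, 8) → max 12
(12, 8, 8, 8) → max 12
(8, 8, 8, -7) → max 8
(8, 8, -7, -9) → max 8
(8, -7, -9, 3) → max 8

6, 12, 12, 12, 12, 8, 8, 8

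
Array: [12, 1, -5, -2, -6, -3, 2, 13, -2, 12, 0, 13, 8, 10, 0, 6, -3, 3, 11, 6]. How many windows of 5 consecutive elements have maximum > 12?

9

[12, 1, -5, -2, -6] → max 12
[1, -5, -2, -6, -3] → max 1
[-5, -2, -6, -3, 2] → max 2
[-2, -6, -3, 2, 13] → max 13  > 12 ✓
[-6, -3, 2, 13, -2] → max 13  > 12 ✓
[-3, 2, 13, -2, 12] → max 13  > 12 ✓
[2, 13, -2, 12, 0] → max 13  > 12 ✓
[13, -2, 12, 0, 13] → max 13  > 12 ✓
[-2, 12, 0, 13, 8] → max 13  > 12 ✓
[12, 0, 13, 8, 10] → max 13  > 12 ✓
[0, 13, 8, 10, 0] → max 13  > 12 ✓
[13, 8, 10, 0, 6] → max 13  > 12 ✓
[8, 10, 0, 6, -3] → max 10
[10, 0, 6, -3, 3] → max 10
[0, 6, -3, 3, 11] → max 11
[6, -3, 3, 11, 6] → max 11
9 windows satisfy the condition.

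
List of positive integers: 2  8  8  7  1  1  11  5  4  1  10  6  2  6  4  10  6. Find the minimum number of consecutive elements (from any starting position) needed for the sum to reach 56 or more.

add 2: running sum 2 < 56
add 8: running sum 10 < 56
add 8: running sum 18 < 56
add 7: running sum 25 < 56
add 1: running sum 26 < 56
add 1: running sum 27 < 56
add 11: running sum 38 < 56
add 5: running sum 43 < 56
add 4: running sum 47 < 56
add 1: running sum 48 < 56
end 10: [8, 8, 7, 1, 1, 11, 5, 4, 1, 10] sum 56, len 10
end 11: [8, 8, 7, 1, 1, 11, 5, 4, 1, 10, 6] sum 62, len 11
end 12: [8, 7, 1, 1, 11, 5, 4, 1, 10, 6, 2] sum 56, len 11
end 13: [8, 7, 1, 1, 11, 5, 4, 1, 10, 6, 2, 6] sum 62, len 12
end 14: [7, 1, 1, 11, 5, 4, 1, 10, 6, 2, 6, 4] sum 58, len 12
end 15: [11, 5, 4, 1, 10, 6, 2, 6, 4, 10] sum 59, len 10
end 16: [11, 5, 4, 1, 10, 6, 2, 6, 4, 10, 6] sum 65, len 11
Shortest qualifying length: 10.

10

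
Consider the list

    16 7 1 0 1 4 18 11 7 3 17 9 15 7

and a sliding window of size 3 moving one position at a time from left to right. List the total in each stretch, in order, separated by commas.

24, 8, 2, 5, 23, 33, 36, 21, 27, 29, 41, 31

Sliding a size-3 window across the 14 values:
[16, 7, 1] → sum 24
[7, 1, 0] → sum 8
[1, 0, 1] → sum 2
[0, 1, 4] → sum 5
[1, 4, 18] → sum 23
[4, 18, 11] → sum 33
[18, 11, 7] → sum 36
[11, 7, 3] → sum 21
[7, 3, 17] → sum 27
[3, 17, 9] → sum 29
[17, 9, 15] → sum 41
[9, 15, 7] → sum 31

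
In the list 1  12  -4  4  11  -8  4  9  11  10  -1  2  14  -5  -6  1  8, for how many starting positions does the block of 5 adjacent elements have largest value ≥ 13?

5

(1, 12, -4, 4, 11) → max 12
(12, -4, 4, 11, -8) → max 12
(-4, 4, 11, -8, 4) → max 11
(4, 11, -8, 4, 9) → max 11
(11, -8, 4, 9, 11) → max 11
(-8, 4, 9, 11, 10) → max 11
(4, 9, 11, 10, -1) → max 11
(9, 11, 10, -1, 2) → max 11
(11, 10, -1, 2, 14) → max 14  ≥ 13 ✓
(10, -1, 2, 14, -5) → max 14  ≥ 13 ✓
(-1, 2, 14, -5, -6) → max 14  ≥ 13 ✓
(2, 14, -5, -6, 1) → max 14  ≥ 13 ✓
(14, -5, -6, 1, 8) → max 14  ≥ 13 ✓
5 windows satisfy the condition.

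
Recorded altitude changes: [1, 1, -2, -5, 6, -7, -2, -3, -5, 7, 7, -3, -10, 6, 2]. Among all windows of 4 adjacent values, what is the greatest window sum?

6

(1, 1, -2, -5) → sum -5
(1, -2, -5, 6) → sum 0
(-2, -5, 6, -7) → sum -8
(-5, 6, -7, -2) → sum -8
(6, -7, -2, -3) → sum -6
(-7, -2, -3, -5) → sum -17
(-2, -3, -5, 7) → sum -3
(-3, -5, 7, 7) → sum 6
(-5, 7, 7, -3) → sum 6
(7, 7, -3, -10) → sum 1
(7, -3, -10, 6) → sum 0
(-3, -10, 6, 2) → sum -5
Greatest of these is 6.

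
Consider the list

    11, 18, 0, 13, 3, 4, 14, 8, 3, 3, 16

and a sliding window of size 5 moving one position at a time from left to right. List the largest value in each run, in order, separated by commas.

11 18 0 13 3 → max 18
18 0 13 3 4 → max 18
0 13 3 4 14 → max 14
13 3 4 14 8 → max 14
3 4 14 8 3 → max 14
4 14 8 3 3 → max 14
14 8 3 3 16 → max 16

18, 18, 14, 14, 14, 14, 16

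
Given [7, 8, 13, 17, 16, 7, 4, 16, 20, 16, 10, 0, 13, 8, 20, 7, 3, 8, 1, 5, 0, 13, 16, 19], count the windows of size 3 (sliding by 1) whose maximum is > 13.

[7, 8, 13] → max 13
[8, 13, 17] → max 17  > 13 ✓
[13, 17, 16] → max 17  > 13 ✓
[17, 16, 7] → max 17  > 13 ✓
[16, 7, 4] → max 16  > 13 ✓
[7, 4, 16] → max 16  > 13 ✓
[4, 16, 20] → max 20  > 13 ✓
[16, 20, 16] → max 20  > 13 ✓
[20, 16, 10] → max 20  > 13 ✓
[16, 10, 0] → max 16  > 13 ✓
[10, 0, 13] → max 13
[0, 13, 8] → max 13
[13, 8, 20] → max 20  > 13 ✓
[8, 20, 7] → max 20  > 13 ✓
[20, 7, 3] → max 20  > 13 ✓
[7, 3, 8] → max 8
[3, 8, 1] → max 8
[8, 1, 5] → max 8
[1, 5, 0] → max 5
[5, 0, 13] → max 13
[0, 13, 16] → max 16  > 13 ✓
[13, 16, 19] → max 19  > 13 ✓
14 windows satisfy the condition.

14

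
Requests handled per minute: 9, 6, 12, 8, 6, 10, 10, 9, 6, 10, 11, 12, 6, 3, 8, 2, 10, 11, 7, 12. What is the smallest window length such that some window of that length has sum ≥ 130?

Extend right; whenever the sum reaches 130, record the length and shrink from the left:
add 9: running sum 9 < 130
add 6: running sum 15 < 130
add 12: running sum 27 < 130
add 8: running sum 35 < 130
add 6: running sum 41 < 130
add 10: running sum 51 < 130
add 10: running sum 61 < 130
add 9: running sum 70 < 130
add 6: running sum 76 < 130
add 10: running sum 86 < 130
add 11: running sum 97 < 130
add 12: running sum 109 < 130
add 6: running sum 115 < 130
add 3: running sum 118 < 130
add 8: running sum 126 < 130
add 2: running sum 128 < 130
end 16: [9, 6, 12, 8, 6, 10, 10, 9, 6, 10, 11, 12, 6, 3, 8, 2, 10] sum 138, len 17
end 17: [12, 8, 6, 10, 10, 9, 6, 10, 11, 12, 6, 3, 8, 2, 10, 11] sum 134, len 16
end 18: [12, 8, 6, 10, 10, 9, 6, 10, 11, 12, 6, 3, 8, 2, 10, 11, 7] sum 141, len 17
end 19: [6, 10, 10, 9, 6, 10, 11, 12, 6, 3, 8, 2, 10, 11, 7, 12] sum 133, len 16
Shortest qualifying length: 16.

16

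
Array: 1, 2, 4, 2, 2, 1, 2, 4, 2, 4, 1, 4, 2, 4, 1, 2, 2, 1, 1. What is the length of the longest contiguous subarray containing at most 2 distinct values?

5

[1] 1 distinct, len 1
[1, 2] 2 distinct, len 2
[2, 4] 2 distinct, len 2
[2, 4, 2] 2 distinct, len 3
[2, 4, 2, 2] 2 distinct, len 4
[2, 2, 1] 2 distinct, len 3
[2, 2, 1, 2] 2 distinct, len 4
[2, 4] 2 distinct, len 2
[2, 4, 2] 2 distinct, len 3
[2, 4, 2, 4] 2 distinct, len 4
[4, 1] 2 distinct, len 2
[4, 1, 4] 2 distinct, len 3
[4, 2] 2 distinct, len 2
[4, 2, 4] 2 distinct, len 3
[4, 1] 2 distinct, len 2
[1, 2] 2 distinct, len 2
[1, 2, 2] 2 distinct, len 3
[1, 2, 2, 1] 2 distinct, len 4
[1, 2, 2, 1, 1] 2 distinct, len 5
Longest length with ≤2 distinct: 5.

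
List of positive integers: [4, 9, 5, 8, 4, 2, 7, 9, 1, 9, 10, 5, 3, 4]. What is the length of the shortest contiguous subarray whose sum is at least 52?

9

add 4: running sum 4 < 52
add 9: running sum 13 < 52
add 5: running sum 18 < 52
add 8: running sum 26 < 52
add 4: running sum 30 < 52
add 2: running sum 32 < 52
add 7: running sum 39 < 52
add 9: running sum 48 < 52
add 1: running sum 49 < 52
add 9: shortest ending here [9, 5, 8, 4, 2, 7, 9, 1, 9] sum 54, len 9
add 10: shortest ending here [5, 8, 4, 2, 7, 9, 1, 9, 10] sum 55, len 9
add 5: shortest ending here [8, 4, 2, 7, 9, 1, 9, 10, 5] sum 55, len 9
add 3: shortest ending here [8, 4, 2, 7, 9, 1, 9, 10, 5, 3] sum 58, len 10
add 4: shortest ending here [4, 2, 7, 9, 1, 9, 10, 5, 3, 4] sum 54, len 10
Shortest qualifying length: 9.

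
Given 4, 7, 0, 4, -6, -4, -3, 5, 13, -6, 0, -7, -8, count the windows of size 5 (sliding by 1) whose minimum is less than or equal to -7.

4 7 0 4 -6 → min -6
7 0 4 -6 -4 → min -6
0 4 -6 -4 -3 → min -6
4 -6 -4 -3 5 → min -6
-6 -4 -3 5 13 → min -6
-4 -3 5 13 -6 → min -6
-3 5 13 -6 0 → min -6
5 13 -6 0 -7 → min -7  ≤ -7 ✓
13 -6 0 -7 -8 → min -8  ≤ -7 ✓
2 windows satisfy the condition.

2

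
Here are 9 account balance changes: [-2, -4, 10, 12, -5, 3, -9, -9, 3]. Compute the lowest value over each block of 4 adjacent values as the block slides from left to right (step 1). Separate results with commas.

-2 -4 10 12 → min -4
-4 10 12 -5 → min -5
10 12 -5 3 → min -5
12 -5 3 -9 → min -9
-5 3 -9 -9 → min -9
3 -9 -9 3 → min -9

-4, -5, -5, -9, -9, -9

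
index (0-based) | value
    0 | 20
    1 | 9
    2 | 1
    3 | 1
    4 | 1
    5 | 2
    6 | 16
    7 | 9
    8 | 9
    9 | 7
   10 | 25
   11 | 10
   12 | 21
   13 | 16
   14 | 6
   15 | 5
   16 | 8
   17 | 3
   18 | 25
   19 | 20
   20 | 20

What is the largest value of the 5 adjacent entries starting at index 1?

9

Elements at indices 1..5: 9, 1, 1, 1, 2
max(9, 1, 1, 1, 2) = 9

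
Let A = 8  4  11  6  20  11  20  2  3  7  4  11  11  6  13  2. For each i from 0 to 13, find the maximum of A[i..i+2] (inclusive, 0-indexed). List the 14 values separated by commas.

[8, 4, 11] → max 11
[4, 11, 6] → max 11
[11, 6, 20] → max 20
[6, 20, 11] → max 20
[20, 11, 20] → max 20
[11, 20, 2] → max 20
[20, 2, 3] → max 20
[2, 3, 7] → max 7
[3, 7, 4] → max 7
[7, 4, 11] → max 11
[4, 11, 11] → max 11
[11, 11, 6] → max 11
[11, 6, 13] → max 13
[6, 13, 2] → max 13

11, 11, 20, 20, 20, 20, 20, 7, 7, 11, 11, 11, 13, 13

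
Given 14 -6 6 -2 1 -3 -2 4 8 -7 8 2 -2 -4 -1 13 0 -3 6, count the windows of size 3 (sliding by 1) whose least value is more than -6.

[14, -6, 6] → min -6
[-6, 6, -2] → min -6
[6, -2, 1] → min -2  > -6 ✓
[-2, 1, -3] → min -3  > -6 ✓
[1, -3, -2] → min -3  > -6 ✓
[-3, -2, 4] → min -3  > -6 ✓
[-2, 4, 8] → min -2  > -6 ✓
[4, 8, -7] → min -7
[8, -7, 8] → min -7
[-7, 8, 2] → min -7
[8, 2, -2] → min -2  > -6 ✓
[2, -2, -4] → min -4  > -6 ✓
[-2, -4, -1] → min -4  > -6 ✓
[-4, -1, 13] → min -4  > -6 ✓
[-1, 13, 0] → min -1  > -6 ✓
[13, 0, -3] → min -3  > -6 ✓
[0, -3, 6] → min -3  > -6 ✓
12 windows satisfy the condition.

12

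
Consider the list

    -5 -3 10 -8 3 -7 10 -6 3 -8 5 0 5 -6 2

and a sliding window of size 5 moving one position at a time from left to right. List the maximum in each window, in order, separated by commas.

10, 10, 10, 10, 10, 10, 10, 5, 5, 5, 5

Sliding a size-5 window across the 15 values:
[-5, -3, 10, -8, 3] → max 10
[-3, 10, -8, 3, -7] → max 10
[10, -8, 3, -7, 10] → max 10
[-8, 3, -7, 10, -6] → max 10
[3, -7, 10, -6, 3] → max 10
[-7, 10, -6, 3, -8] → max 10
[10, -6, 3, -8, 5] → max 10
[-6, 3, -8, 5, 0] → max 5
[3, -8, 5, 0, 5] → max 5
[-8, 5, 0, 5, -6] → max 5
[5, 0, 5, -6, 2] → max 5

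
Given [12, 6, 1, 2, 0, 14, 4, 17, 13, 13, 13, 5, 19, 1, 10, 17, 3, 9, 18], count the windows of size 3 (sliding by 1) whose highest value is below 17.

[12, 6, 1] → max 12  < 17 ✓
[6, 1, 2] → max 6  < 17 ✓
[1, 2, 0] → max 2  < 17 ✓
[2, 0, 14] → max 14  < 17 ✓
[0, 14, 4] → max 14  < 17 ✓
[14, 4, 17] → max 17
[4, 17, 13] → max 17
[17, 13, 13] → max 17
[13, 13, 13] → max 13  < 17 ✓
[13, 13, 5] → max 13  < 17 ✓
[13, 5, 19] → max 19
[5, 19, 1] → max 19
[19, 1, 10] → max 19
[1, 10, 17] → max 17
[10, 17, 3] → max 17
[17, 3, 9] → max 17
[3, 9, 18] → max 18
7 windows satisfy the condition.

7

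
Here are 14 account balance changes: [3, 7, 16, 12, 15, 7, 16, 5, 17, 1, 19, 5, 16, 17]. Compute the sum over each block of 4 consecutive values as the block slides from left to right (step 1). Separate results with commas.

3 7 16 12 → sum 38
7 16 12 15 → sum 50
16 12 15 7 → sum 50
12 15 7 16 → sum 50
15 7 16 5 → sum 43
7 16 5 17 → sum 45
16 5 17 1 → sum 39
5 17 1 19 → sum 42
17 1 19 5 → sum 42
1 19 5 16 → sum 41
19 5 16 17 → sum 57

38, 50, 50, 50, 43, 45, 39, 42, 42, 41, 57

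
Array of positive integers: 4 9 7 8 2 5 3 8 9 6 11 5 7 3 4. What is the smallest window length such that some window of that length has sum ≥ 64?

10

add 4: running sum 4 < 64
add 9: running sum 13 < 64
add 7: running sum 20 < 64
add 8: running sum 28 < 64
add 2: running sum 30 < 64
add 5: running sum 35 < 64
add 3: running sum 38 < 64
add 8: running sum 46 < 64
add 9: running sum 55 < 64
add 6: running sum 61 < 64
end 10: [9, 7, 8, 2, 5, 3, 8, 9, 6, 11] sum 68, len 10
end 11: [7, 8, 2, 5, 3, 8, 9, 6, 11, 5] sum 64, len 10
end 12: [8, 2, 5, 3, 8, 9, 6, 11, 5, 7] sum 64, len 10
end 13: [8, 2, 5, 3, 8, 9, 6, 11, 5, 7, 3] sum 67, len 11
end 14: [8, 2, 5, 3, 8, 9, 6, 11, 5, 7, 3, 4] sum 71, len 12
Shortest qualifying length: 10.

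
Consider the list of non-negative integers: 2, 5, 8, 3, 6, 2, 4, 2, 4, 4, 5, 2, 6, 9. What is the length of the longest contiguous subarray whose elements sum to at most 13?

4

→ 2: sum 2, len 1
→ 5: sum 7, len 2
→ 8 (dropped 2): sum 13, len 2
→ 3 (dropped 5): sum 11, len 2
→ 6 (dropped 8): sum 9, len 2
→ 2: sum 11, len 3
→ 4 (dropped 3): sum 12, len 3
→ 2 (dropped 6): sum 8, len 3
→ 4: sum 12, len 4
→ 4 (dropped 2, 4): sum 10, len 3
→ 5 (dropped 2): sum 13, len 3
→ 2 (dropped 4): sum 11, len 3
→ 6 (dropped 4): sum 13, len 3
→ 9 (dropped 5, 2, 6): sum 9, len 1
Longest length seen: 4.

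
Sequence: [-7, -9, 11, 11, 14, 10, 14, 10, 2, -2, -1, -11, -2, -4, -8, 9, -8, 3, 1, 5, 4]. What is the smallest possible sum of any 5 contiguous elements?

Window sums for each of the 17 positions:
(-7, -9, 11, 11, 14) → sum 20
(-9, 11, 11, 14, 10) → sum 37
(11, 11, 14, 10, 14) → sum 60
(11, 14, 10, 14, 10) → sum 59
(14, 10, 14, 10, 2) → sum 50
(10, 14, 10, 2, -2) → sum 34
(14, 10, 2, -2, -1) → sum 23
(10, 2, -2, -1, -11) → sum -2
(2, -2, -1, -11, -2) → sum -14
(-2, -1, -11, -2, -4) → sum -20
(-1, -11, -2, -4, -8) → sum -26
(-11, -2, -4, -8, 9) → sum -16
(-2, -4, -8, 9, -8) → sum -13
(-4, -8, 9, -8, 3) → sum -8
(-8, 9, -8, 3, 1) → sum -3
(9, -8, 3, 1, 5) → sum 10
(-8, 3, 1, 5, 4) → sum 5
Smallest of these is -26.

-26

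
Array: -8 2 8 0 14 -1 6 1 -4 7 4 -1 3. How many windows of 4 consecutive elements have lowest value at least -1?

5

-8 2 8 0 → min -8
2 8 0 14 → min 0  ≥ -1 ✓
8 0 14 -1 → min -1  ≥ -1 ✓
0 14 -1 6 → min -1  ≥ -1 ✓
14 -1 6 1 → min -1  ≥ -1 ✓
-1 6 1 -4 → min -4
6 1 -4 7 → min -4
1 -4 7 4 → min -4
-4 7 4 -1 → min -4
7 4 -1 3 → min -1  ≥ -1 ✓
5 windows satisfy the condition.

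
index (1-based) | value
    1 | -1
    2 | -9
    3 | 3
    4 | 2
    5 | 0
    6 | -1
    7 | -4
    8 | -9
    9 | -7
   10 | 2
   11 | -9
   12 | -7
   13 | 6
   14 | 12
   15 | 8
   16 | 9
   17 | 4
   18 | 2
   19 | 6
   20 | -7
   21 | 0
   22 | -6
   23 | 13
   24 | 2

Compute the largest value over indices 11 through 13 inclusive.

Elements at indices 11..13: -9, -7, 6
max(-9, -7, 6) = 6

6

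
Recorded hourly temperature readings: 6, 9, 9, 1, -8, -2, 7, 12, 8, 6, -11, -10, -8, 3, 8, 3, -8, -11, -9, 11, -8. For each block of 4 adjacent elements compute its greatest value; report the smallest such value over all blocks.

3

(6, 9, 9, 1) → max 9
(9, 9, 1, -8) → max 9
(9, 1, -8, -2) → max 9
(1, -8, -2, 7) → max 7
(-8, -2, 7, 12) → max 12
(-2, 7, 12, 8) → max 12
(7, 12, 8, 6) → max 12
(12, 8, 6, -11) → max 12
(8, 6, -11, -10) → max 8
(6, -11, -10, -8) → max 6
(-11, -10, -8, 3) → max 3
(-10, -8, 3, 8) → max 8
(-8, 3, 8, 3) → max 8
(3, 8, 3, -8) → max 8
(8, 3, -8, -11) → max 8
(3, -8, -11, -9) → max 3
(-8, -11, -9, 11) → max 11
(-11, -9, 11, -8) → max 11
Smallest of these is 3.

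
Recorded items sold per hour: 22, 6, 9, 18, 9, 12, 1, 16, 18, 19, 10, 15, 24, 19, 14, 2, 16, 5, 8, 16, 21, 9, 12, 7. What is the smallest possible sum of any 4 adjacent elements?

(22, 6, 9, 18) → sum 55
(6, 9, 18, 9) → sum 42
(9, 18, 9, 12) → sum 48
(18, 9, 12, 1) → sum 40
(9, 12, 1, 16) → sum 38
(12, 1, 16, 18) → sum 47
(1, 16, 18, 19) → sum 54
(16, 18, 19, 10) → sum 63
(18, 19, 10, 15) → sum 62
(19, 10, 15, 24) → sum 68
(10, 15, 24, 19) → sum 68
(15, 24, 19, 14) → sum 72
(24, 19, 14, 2) → sum 59
(19, 14, 2, 16) → sum 51
(14, 2, 16, 5) → sum 37
(2, 16, 5, 8) → sum 31
(16, 5, 8, 16) → sum 45
(5, 8, 16, 21) → sum 50
(8, 16, 21, 9) → sum 54
(16, 21, 9, 12) → sum 58
(21, 9, 12, 7) → sum 49
Smallest of these is 31.

31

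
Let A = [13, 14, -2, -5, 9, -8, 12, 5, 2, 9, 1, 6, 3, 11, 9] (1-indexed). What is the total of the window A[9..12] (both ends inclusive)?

18

Elements at indices 9..12: 2, 9, 1, 6
sum(2, 9, 1, 6) = 18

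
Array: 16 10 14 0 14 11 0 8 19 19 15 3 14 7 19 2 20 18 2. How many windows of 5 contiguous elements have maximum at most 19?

16 10 14 0 14 → max 16  ≤ 19 ✓
10 14 0 14 11 → max 14  ≤ 19 ✓
14 0 14 11 0 → max 14  ≤ 19 ✓
0 14 11 0 8 → max 14  ≤ 19 ✓
14 11 0 8 19 → max 19  ≤ 19 ✓
11 0 8 19 19 → max 19  ≤ 19 ✓
0 8 19 19 15 → max 19  ≤ 19 ✓
8 19 19 15 3 → max 19  ≤ 19 ✓
19 19 15 3 14 → max 19  ≤ 19 ✓
19 15 3 14 7 → max 19  ≤ 19 ✓
15 3 14 7 19 → max 19  ≤ 19 ✓
3 14 7 19 2 → max 19  ≤ 19 ✓
14 7 19 2 20 → max 20
7 19 2 20 18 → max 20
19 2 20 18 2 → max 20
12 windows satisfy the condition.

12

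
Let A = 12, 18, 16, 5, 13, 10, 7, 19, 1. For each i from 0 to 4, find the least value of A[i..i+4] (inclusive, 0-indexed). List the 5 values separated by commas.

5, 5, 5, 5, 1

12 18 16 5 13 → min 5
18 16 5 13 10 → min 5
16 5 13 10 7 → min 5
5 13 10 7 19 → min 5
13 10 7 19 1 → min 1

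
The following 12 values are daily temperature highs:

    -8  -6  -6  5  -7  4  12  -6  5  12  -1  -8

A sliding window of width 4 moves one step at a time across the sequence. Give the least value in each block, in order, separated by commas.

Sliding a size-4 window across the 12 values:
-8 -6 -6 5 → min -8
-6 -6 5 -7 → min -7
-6 5 -7 4 → min -7
5 -7 4 12 → min -7
-7 4 12 -6 → min -7
4 12 -6 5 → min -6
12 -6 5 12 → min -6
-6 5 12 -1 → min -6
5 12 -1 -8 → min -8

-8, -7, -7, -7, -7, -6, -6, -6, -8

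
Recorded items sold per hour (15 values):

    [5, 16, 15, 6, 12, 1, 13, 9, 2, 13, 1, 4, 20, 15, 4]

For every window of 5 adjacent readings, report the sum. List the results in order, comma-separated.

(5, 16, 15, 6, 12) → sum 54
(16, 15, 6, 12, 1) → sum 50
(15, 6, 12, 1, 13) → sum 47
(6, 12, 1, 13, 9) → sum 41
(12, 1, 13, 9, 2) → sum 37
(1, 13, 9, 2, 13) → sum 38
(13, 9, 2, 13, 1) → sum 38
(9, 2, 13, 1, 4) → sum 29
(2, 13, 1, 4, 20) → sum 40
(13, 1, 4, 20, 15) → sum 53
(1, 4, 20, 15, 4) → sum 44

54, 50, 47, 41, 37, 38, 38, 29, 40, 53, 44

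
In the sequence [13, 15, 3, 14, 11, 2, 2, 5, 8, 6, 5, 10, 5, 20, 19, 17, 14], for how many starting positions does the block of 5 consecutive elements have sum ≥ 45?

(13, 15, 3, 14, 11) → sum 56  ≥ 45 ✓
(15, 3, 14, 11, 2) → sum 45  ≥ 45 ✓
(3, 14, 11, 2, 2) → sum 32
(14, 11, 2, 2, 5) → sum 34
(11, 2, 2, 5, 8) → sum 28
(2, 2, 5, 8, 6) → sum 23
(2, 5, 8, 6, 5) → sum 26
(5, 8, 6, 5, 10) → sum 34
(8, 6, 5, 10, 5) → sum 34
(6, 5, 10, 5, 20) → sum 46  ≥ 45 ✓
(5, 10, 5, 20, 19) → sum 59  ≥ 45 ✓
(10, 5, 20, 19, 17) → sum 71  ≥ 45 ✓
(5, 20, 19, 17, 14) → sum 75  ≥ 45 ✓
6 windows satisfy the condition.

6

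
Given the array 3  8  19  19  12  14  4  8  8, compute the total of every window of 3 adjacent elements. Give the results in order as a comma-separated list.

Sliding a size-3 window across the 9 values:
(3, 8, 19) → sum 30
(8, 19, 19) → sum 46
(19, 19, 12) → sum 50
(19, 12, 14) → sum 45
(12, 14, 4) → sum 30
(14, 4, 8) → sum 26
(4, 8, 8) → sum 20

30, 46, 50, 45, 30, 26, 20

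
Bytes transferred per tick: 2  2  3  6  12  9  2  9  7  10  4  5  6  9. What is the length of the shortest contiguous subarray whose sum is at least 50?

add 2: running sum 2 < 50
add 2: running sum 4 < 50
add 3: running sum 7 < 50
add 6: running sum 13 < 50
add 12: running sum 25 < 50
add 9: running sum 34 < 50
add 2: running sum 36 < 50
add 9: running sum 45 < 50
end 8: [2, 3, 6, 12, 9, 2, 9, 7] sum 50, len 8
end 9: [6, 12, 9, 2, 9, 7, 10] sum 55, len 7
end 10: [12, 9, 2, 9, 7, 10, 4] sum 53, len 7
end 11: [12, 9, 2, 9, 7, 10, 4, 5] sum 58, len 8
end 12: [9, 2, 9, 7, 10, 4, 5, 6] sum 52, len 8
end 13: [9, 7, 10, 4, 5, 6, 9] sum 50, len 7
Shortest qualifying length: 7.

7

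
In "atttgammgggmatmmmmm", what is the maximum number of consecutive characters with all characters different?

4

add a: [a] len 1
add t: [a, t] len 2
add t (repeat t, move left end past it): [t] len 1
add t (repeat t, move left end past it): [t] len 1
add g: [t, g] len 2
add a: [t, g, a] len 3
add m: [t, g, a, m] len 4
add m (repeat m, move left end past it): [m] len 1
add g: [m, g] len 2
add g (repeat g, move left end past it): [g] len 1
add g (repeat g, move left end past it): [g] len 1
add m: [g, m] len 2
add a: [g, m, a] len 3
add t: [g, m, a, t] len 4
add m (repeat m, move left end past it): [a, t, m] len 3
add m (repeat m, move left end past it): [m] len 1
add m (repeat m, move left end past it): [m] len 1
add m (repeat m, move left end past it): [m] len 1
add m (repeat m, move left end past it): [m] len 1
Longest all-distinct length: 4.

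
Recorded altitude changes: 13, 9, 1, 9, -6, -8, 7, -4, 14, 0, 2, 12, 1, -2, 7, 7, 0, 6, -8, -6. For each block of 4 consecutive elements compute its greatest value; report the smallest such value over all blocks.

(13, 9, 1, 9) → max 13
(9, 1, 9, -6) → max 9
(1, 9, -6, -8) → max 9
(9, -6, -8, 7) → max 9
(-6, -8, 7, -4) → max 7
(-8, 7, -4, 14) → max 14
(7, -4, 14, 0) → max 14
(-4, 14, 0, 2) → max 14
(14, 0, 2, 12) → max 14
(0, 2, 12, 1) → max 12
(2, 12, 1, -2) → max 12
(12, 1, -2, 7) → max 12
(1, -2, 7, 7) → max 7
(-2, 7, 7, 0) → max 7
(7, 7, 0, 6) → max 7
(7, 0, 6, -8) → max 7
(0, 6, -8, -6) → max 6
Smallest of these is 6.

6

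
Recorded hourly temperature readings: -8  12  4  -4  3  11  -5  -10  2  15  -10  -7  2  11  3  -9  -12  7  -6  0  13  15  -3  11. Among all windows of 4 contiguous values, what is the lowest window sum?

(-8, 12, 4, -4) → sum 4
(12, 4, -4, 3) → sum 15
(4, -4, 3, 11) → sum 14
(-4, 3, 11, -5) → sum 5
(3, 11, -5, -10) → sum -1
(11, -5, -10, 2) → sum -2
(-5, -10, 2, 15) → sum 2
(-10, 2, 15, -10) → sum -3
(2, 15, -10, -7) → sum 0
(15, -10, -7, 2) → sum 0
(-10, -7, 2, 11) → sum -4
(-7, 2, 11, 3) → sum 9
(2, 11, 3, -9) → sum 7
(11, 3, -9, -12) → sum -7
(3, -9, -12, 7) → sum -11
(-9, -12, 7, -6) → sum -20
(-12, 7, -6, 0) → sum -11
(7, -6, 0, 13) → sum 14
(-6, 0, 13, 15) → sum 22
(0, 13, 15, -3) → sum 25
(13, 15, -3, 11) → sum 36
Lowest of these is -20.

-20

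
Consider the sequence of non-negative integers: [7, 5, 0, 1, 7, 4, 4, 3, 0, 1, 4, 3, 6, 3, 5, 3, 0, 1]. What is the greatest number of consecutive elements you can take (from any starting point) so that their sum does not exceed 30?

[7] sum 7 len 1
[7, 5] sum 12 len 2
[7, 5, 0] sum 12 len 3
[7, 5, 0, 1] sum 13 len 4
[7, 5, 0, 1, 7] sum 20 len 5
[7, 5, 0, 1, 7, 4] sum 24 len 6
[7, 5, 0, 1, 7, 4, 4] sum 28 len 7
[5, 0, 1, 7, 4, 4, 3] sum 24 len 7
[5, 0, 1, 7, 4, 4, 3, 0] sum 24 len 8
[5, 0, 1, 7, 4, 4, 3, 0, 1] sum 25 len 9
[5, 0, 1, 7, 4, 4, 3, 0, 1, 4] sum 29 len 10
[0, 1, 7, 4, 4, 3, 0, 1, 4, 3] sum 27 len 10
[4, 4, 3, 0, 1, 4, 3, 6] sum 25 len 8
[4, 4, 3, 0, 1, 4, 3, 6, 3] sum 28 len 9
[4, 3, 0, 1, 4, 3, 6, 3, 5] sum 29 len 9
[3, 0, 1, 4, 3, 6, 3, 5, 3] sum 28 len 9
[3, 0, 1, 4, 3, 6, 3, 5, 3, 0] sum 28 len 10
[3, 0, 1, 4, 3, 6, 3, 5, 3, 0, 1] sum 29 len 11
Longest length seen: 11.

11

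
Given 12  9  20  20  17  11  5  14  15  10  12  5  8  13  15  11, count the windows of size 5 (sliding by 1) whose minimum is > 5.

[12, 9, 20, 20, 17] → min 9  > 5 ✓
[9, 20, 20, 17, 11] → min 9  > 5 ✓
[20, 20, 17, 11, 5] → min 5
[20, 17, 11, 5, 14] → min 5
[17, 11, 5, 14, 15] → min 5
[11, 5, 14, 15, 10] → min 5
[5, 14, 15, 10, 12] → min 5
[14, 15, 10, 12, 5] → min 5
[15, 10, 12, 5, 8] → min 5
[10, 12, 5, 8, 13] → min 5
[12, 5, 8, 13, 15] → min 5
[5, 8, 13, 15, 11] → min 5
2 windows satisfy the condition.

2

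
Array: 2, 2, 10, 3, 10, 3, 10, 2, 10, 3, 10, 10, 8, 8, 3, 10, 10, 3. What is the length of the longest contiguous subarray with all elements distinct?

3

[2] len 1
[2] len 1
[2, 10] len 2
[2, 10, 3] len 3
[3, 10] len 2
[10, 3] len 2
[3, 10] len 2
[3, 10, 2] len 3
[2, 10] len 2
[2, 10, 3] len 3
[3, 10] len 2
[10] len 1
[10, 8] len 2
[8] len 1
[8, 3] len 2
[8, 3, 10] len 3
[10] len 1
[10, 3] len 2
Longest all-distinct length: 3.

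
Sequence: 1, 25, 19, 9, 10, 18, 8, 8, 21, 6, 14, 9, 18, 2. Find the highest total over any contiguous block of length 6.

89

1 25 19 9 10 18 → sum 82
25 19 9 10 18 8 → sum 89
19 9 10 18 8 8 → sum 72
9 10 18 8 8 21 → sum 74
10 18 8 8 21 6 → sum 71
18 8 8 21 6 14 → sum 75
8 8 21 6 14 9 → sum 66
8 21 6 14 9 18 → sum 76
21 6 14 9 18 2 → sum 70
Highest of these is 89.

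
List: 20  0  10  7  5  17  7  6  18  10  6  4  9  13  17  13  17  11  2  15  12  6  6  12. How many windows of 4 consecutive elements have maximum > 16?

14

[20, 0, 10, 7] → max 20  > 16 ✓
[0, 10, 7, 5] → max 10
[10, 7, 5, 17] → max 17  > 16 ✓
[7, 5, 17, 7] → max 17  > 16 ✓
[5, 17, 7, 6] → max 17  > 16 ✓
[17, 7, 6, 18] → max 18  > 16 ✓
[7, 6, 18, 10] → max 18  > 16 ✓
[6, 18, 10, 6] → max 18  > 16 ✓
[18, 10, 6, 4] → max 18  > 16 ✓
[10, 6, 4, 9] → max 10
[6, 4, 9, 13] → max 13
[4, 9, 13, 17] → max 17  > 16 ✓
[9, 13, 17, 13] → max 17  > 16 ✓
[13, 17, 13, 17] → max 17  > 16 ✓
[17, 13, 17, 11] → max 17  > 16 ✓
[13, 17, 11, 2] → max 17  > 16 ✓
[17, 11, 2, 15] → max 17  > 16 ✓
[11, 2, 15, 12] → max 15
[2, 15, 12, 6] → max 15
[15, 12, 6, 6] → max 15
[12, 6, 6, 12] → max 12
14 windows satisfy the condition.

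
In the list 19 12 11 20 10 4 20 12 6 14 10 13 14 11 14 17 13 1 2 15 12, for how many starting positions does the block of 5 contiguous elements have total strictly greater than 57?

8

19 12 11 20 10 → sum 72  > 57 ✓
12 11 20 10 4 → sum 57
11 20 10 4 20 → sum 65  > 57 ✓
20 10 4 20 12 → sum 66  > 57 ✓
10 4 20 12 6 → sum 52
4 20 12 6 14 → sum 56
20 12 6 14 10 → sum 62  > 57 ✓
12 6 14 10 13 → sum 55
6 14 10 13 14 → sum 57
14 10 13 14 11 → sum 62  > 57 ✓
10 13 14 11 14 → sum 62  > 57 ✓
13 14 11 14 17 → sum 69  > 57 ✓
14 11 14 17 13 → sum 69  > 57 ✓
11 14 17 13 1 → sum 56
14 17 13 1 2 → sum 47
17 13 1 2 15 → sum 48
13 1 2 15 12 → sum 43
8 windows satisfy the condition.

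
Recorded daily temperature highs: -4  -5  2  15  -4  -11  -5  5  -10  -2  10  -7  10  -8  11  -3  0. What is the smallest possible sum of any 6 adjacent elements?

(-4, -5, 2, 15, -4, -11) → sum -7
(-5, 2, 15, -4, -11, -5) → sum -8
(2, 15, -4, -11, -5, 5) → sum 2
(15, -4, -11, -5, 5, -10) → sum -10
(-4, -11, -5, 5, -10, -2) → sum -27
(-11, -5, 5, -10, -2, 10) → sum -13
(-5, 5, -10, -2, 10, -7) → sum -9
(5, -10, -2, 10, -7, 10) → sum 6
(-10, -2, 10, -7, 10, -8) → sum -7
(-2, 10, -7, 10, -8, 11) → sum 14
(10, -7, 10, -8, 11, -3) → sum 13
(-7, 10, -8, 11, -3, 0) → sum 3
Smallest of these is -27.

-27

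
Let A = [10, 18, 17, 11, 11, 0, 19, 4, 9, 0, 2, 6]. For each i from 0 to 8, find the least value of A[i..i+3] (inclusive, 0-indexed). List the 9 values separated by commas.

(10, 18, 17, 11) → min 10
(18, 17, 11, 11) → min 11
(17, 11, 11, 0) → min 0
(11, 11, 0, 19) → min 0
(11, 0, 19, 4) → min 0
(0, 19, 4, 9) → min 0
(19, 4, 9, 0) → min 0
(4, 9, 0, 2) → min 0
(9, 0, 2, 6) → min 0

10, 11, 0, 0, 0, 0, 0, 0, 0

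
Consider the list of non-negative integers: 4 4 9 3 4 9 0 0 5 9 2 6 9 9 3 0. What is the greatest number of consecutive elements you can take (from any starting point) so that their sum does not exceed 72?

15

add 4: [4] sum 4, len 1
add 4: [4, 4] sum 8, len 2
add 9: [4, 4, 9] sum 17, len 3
add 3: [4, 4, 9, 3] sum 20, len 4
add 4: [4, 4, 9, 3, 4] sum 24, len 5
add 9: [4, 4, 9, 3, 4, 9] sum 33, len 6
add 0: [4, 4, 9, 3, 4, 9, 0] sum 33, len 7
add 0: [4, 4, 9, 3, 4, 9, 0, 0] sum 33, len 8
add 5: [4, 4, 9, 3, 4, 9, 0, 0, 5] sum 38, len 9
add 9: [4, 4, 9, 3, 4, 9, 0, 0, 5, 9] sum 47, len 10
add 2: [4, 4, 9, 3, 4, 9, 0, 0, 5, 9, 2] sum 49, len 11
add 6: [4, 4, 9, 3, 4, 9, 0, 0, 5, 9, 2, 6] sum 55, len 12
add 9: [4, 4, 9, 3, 4, 9, 0, 0, 5, 9, 2, 6, 9] sum 64, len 13
add 9: [4, 9, 3, 4, 9, 0, 0, 5, 9, 2, 6, 9, 9] sum 69, len 13
add 3: [4, 9, 3, 4, 9, 0, 0, 5, 9, 2, 6, 9, 9, 3] sum 72, len 14
add 0: [4, 9, 3, 4, 9, 0, 0, 5, 9, 2, 6, 9, 9, 3, 0] sum 72, len 15
Longest length seen: 15.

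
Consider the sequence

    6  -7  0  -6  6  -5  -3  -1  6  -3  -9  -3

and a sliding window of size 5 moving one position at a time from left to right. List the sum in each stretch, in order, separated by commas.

6 -7 0 -6 6 → sum -1
-7 0 -6 6 -5 → sum -12
0 -6 6 -5 -3 → sum -8
-6 6 -5 -3 -1 → sum -9
6 -5 -3 -1 6 → sum 3
-5 -3 -1 6 -3 → sum -6
-3 -1 6 -3 -9 → sum -10
-1 6 -3 -9 -3 → sum -10

-1, -12, -8, -9, 3, -6, -10, -10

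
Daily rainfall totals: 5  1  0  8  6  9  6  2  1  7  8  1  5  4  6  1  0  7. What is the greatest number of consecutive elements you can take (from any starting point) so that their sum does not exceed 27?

7

→ 5: sum 5, len 1
→ 1: sum 6, len 2
→ 0: sum 6, len 3
→ 8: sum 14, len 4
→ 6: sum 20, len 5
→ 9 (dropped 5): sum 24, len 5
→ 6 (dropped 1, 0, 8): sum 21, len 3
→ 2: sum 23, len 4
→ 1: sum 24, len 5
→ 7 (dropped 6): sum 25, len 5
→ 8 (dropped 9): sum 24, len 5
→ 1: sum 25, len 6
→ 5 (dropped 6): sum 24, len 6
→ 4 (dropped 2): sum 26, len 6
→ 6 (dropped 1, 7): sum 24, len 5
→ 1: sum 25, len 6
→ 0: sum 25, len 7
→ 7 (dropped 8): sum 24, len 7
Longest length seen: 7.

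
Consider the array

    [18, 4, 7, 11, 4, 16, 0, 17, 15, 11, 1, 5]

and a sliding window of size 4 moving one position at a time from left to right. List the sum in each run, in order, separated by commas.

18 4 7 11 → sum 40
4 7 11 4 → sum 26
7 11 4 16 → sum 38
11 4 16 0 → sum 31
4 16 0 17 → sum 37
16 0 17 15 → sum 48
0 17 15 11 → sum 43
17 15 11 1 → sum 44
15 11 1 5 → sum 32

40, 26, 38, 31, 37, 48, 43, 44, 32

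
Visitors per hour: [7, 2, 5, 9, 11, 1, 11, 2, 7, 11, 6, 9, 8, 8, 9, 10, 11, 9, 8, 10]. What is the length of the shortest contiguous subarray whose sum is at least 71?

add 7: running sum 7 < 71
add 2: running sum 9 < 71
add 5: running sum 14 < 71
add 9: running sum 23 < 71
add 11: running sum 34 < 71
add 1: running sum 35 < 71
add 11: running sum 46 < 71
add 2: running sum 48 < 71
add 7: running sum 55 < 71
add 11: running sum 66 < 71
add 6: shortest ending here [7, 2, 5, 9, 11, 1, 11, 2, 7, 11, 6] sum 72, len 11
add 9: shortest ending here [5, 9, 11, 1, 11, 2, 7, 11, 6, 9] sum 72, len 10
add 8: shortest ending here [9, 11, 1, 11, 2, 7, 11, 6, 9, 8] sum 75, len 10
add 8: shortest ending here [11, 1, 11, 2, 7, 11, 6, 9, 8, 8] sum 74, len 10
add 9: shortest ending here [11, 2, 7, 11, 6, 9, 8, 8, 9] sum 71, len 9
add 10: shortest ending here [11, 2, 7, 11, 6, 9, 8, 8, 9, 10] sum 81, len 10
add 11: shortest ending here [11, 6, 9, 8, 8, 9, 10, 11] sum 72, len 8
add 9: shortest ending here [11, 6, 9, 8, 8, 9, 10, 11, 9] sum 81, len 9
add 8: shortest ending here [9, 8, 8, 9, 10, 11, 9, 8] sum 72, len 8
add 10: shortest ending here [8, 8, 9, 10, 11, 9, 8, 10] sum 73, len 8
Shortest qualifying length: 8.

8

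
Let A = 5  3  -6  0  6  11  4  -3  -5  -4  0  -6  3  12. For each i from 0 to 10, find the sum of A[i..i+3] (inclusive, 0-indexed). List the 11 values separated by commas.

2, 3, 11, 21, 18, 7, -8, -12, -15, -7, 9

Sliding a size-4 window across the 14 values:
(5, 3, -6, 0) → sum 2
(3, -6, 0, 6) → sum 3
(-6, 0, 6, 11) → sum 11
(0, 6, 11, 4) → sum 21
(6, 11, 4, -3) → sum 18
(11, 4, -3, -5) → sum 7
(4, -3, -5, -4) → sum -8
(-3, -5, -4, 0) → sum -12
(-5, -4, 0, -6) → sum -15
(-4, 0, -6, 3) → sum -7
(0, -6, 3, 12) → sum 9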